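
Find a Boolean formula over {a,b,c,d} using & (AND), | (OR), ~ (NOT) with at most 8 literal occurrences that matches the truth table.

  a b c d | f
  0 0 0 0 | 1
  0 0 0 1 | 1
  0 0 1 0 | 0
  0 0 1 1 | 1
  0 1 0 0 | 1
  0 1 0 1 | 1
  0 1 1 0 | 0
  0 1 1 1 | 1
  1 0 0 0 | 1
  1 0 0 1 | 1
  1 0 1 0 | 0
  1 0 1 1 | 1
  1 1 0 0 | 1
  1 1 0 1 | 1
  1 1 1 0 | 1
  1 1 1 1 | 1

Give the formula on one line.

  ~c = 1100110011001100
  (~c & a) = 0000000011001100
  (b | d) = 0101111101011111
  ((~c & a) | (b | d)) = 0101111111011111
  (((~c & a) | (b | d)) & a) = 0000000011011111
  (~c | d) = 1101110111011101
  ((((~c & a) | (b | d)) & a) | (~c | d)) = 1101110111011111

((((~c & a) | (b | d)) & a) | (~c | d))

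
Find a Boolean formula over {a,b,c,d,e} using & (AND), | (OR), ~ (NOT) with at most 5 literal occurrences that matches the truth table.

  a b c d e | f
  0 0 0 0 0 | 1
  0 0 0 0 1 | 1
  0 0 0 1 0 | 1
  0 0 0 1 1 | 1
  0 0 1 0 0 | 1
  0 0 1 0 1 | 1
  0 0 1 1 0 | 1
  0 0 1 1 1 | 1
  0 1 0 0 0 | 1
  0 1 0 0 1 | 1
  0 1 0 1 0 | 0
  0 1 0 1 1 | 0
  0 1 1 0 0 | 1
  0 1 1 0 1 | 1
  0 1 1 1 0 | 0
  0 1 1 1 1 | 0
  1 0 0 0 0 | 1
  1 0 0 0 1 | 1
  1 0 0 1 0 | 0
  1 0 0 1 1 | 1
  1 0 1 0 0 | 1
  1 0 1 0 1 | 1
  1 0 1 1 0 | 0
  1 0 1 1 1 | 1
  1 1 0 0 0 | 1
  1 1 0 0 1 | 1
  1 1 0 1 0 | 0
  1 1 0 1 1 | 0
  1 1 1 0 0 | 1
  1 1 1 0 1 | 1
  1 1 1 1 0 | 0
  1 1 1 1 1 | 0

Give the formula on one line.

(~d | (~b & (e | ~a)))

  ~d = 11001100110011001100110011001100
  ~b = 11111111000000001111111100000000
  ~a = 11111111111111110000000000000000
  (e | ~a) = 11111111111111110101010101010101
  (~b & (e | ~a)) = 11111111000000000101010100000000
  (~d | (~b & (e | ~a))) = 11111111110011001101110111001100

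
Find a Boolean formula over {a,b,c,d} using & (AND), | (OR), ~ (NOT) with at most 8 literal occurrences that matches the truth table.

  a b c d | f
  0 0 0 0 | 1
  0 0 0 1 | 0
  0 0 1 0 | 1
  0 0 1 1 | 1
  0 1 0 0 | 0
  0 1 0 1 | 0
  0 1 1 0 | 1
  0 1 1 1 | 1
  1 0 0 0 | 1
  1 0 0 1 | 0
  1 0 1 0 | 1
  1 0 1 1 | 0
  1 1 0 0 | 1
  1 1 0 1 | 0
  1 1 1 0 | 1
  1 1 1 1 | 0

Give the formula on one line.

(((a | ~b) & ~d) | (c & ~a))

  ~b = 1111000011110000
  (a | ~b) = 1111000011111111
  ~d = 1010101010101010
  ((a | ~b) & ~d) = 1010000010101010
  ~a = 1111111100000000
  (c & ~a) = 0011001100000000
  (((a | ~b) & ~d) | (c & ~a)) = 1011001110101010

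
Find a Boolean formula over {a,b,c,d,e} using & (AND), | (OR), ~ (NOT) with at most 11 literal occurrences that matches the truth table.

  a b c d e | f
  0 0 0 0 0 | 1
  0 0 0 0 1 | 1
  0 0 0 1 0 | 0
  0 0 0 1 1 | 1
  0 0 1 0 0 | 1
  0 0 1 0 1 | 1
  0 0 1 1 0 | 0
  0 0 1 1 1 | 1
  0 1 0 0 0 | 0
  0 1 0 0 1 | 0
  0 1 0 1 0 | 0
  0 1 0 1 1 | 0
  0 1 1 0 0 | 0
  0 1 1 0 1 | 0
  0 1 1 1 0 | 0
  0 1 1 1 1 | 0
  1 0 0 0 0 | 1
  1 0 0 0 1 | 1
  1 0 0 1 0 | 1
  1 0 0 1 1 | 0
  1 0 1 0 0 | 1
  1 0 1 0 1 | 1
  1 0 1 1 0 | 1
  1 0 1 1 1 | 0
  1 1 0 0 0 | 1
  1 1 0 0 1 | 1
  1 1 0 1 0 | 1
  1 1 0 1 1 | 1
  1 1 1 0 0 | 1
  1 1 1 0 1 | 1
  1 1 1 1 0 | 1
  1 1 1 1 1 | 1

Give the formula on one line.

  ~b = 11111111000000001111111100000000
  (~b | a) = 11111111000000001111111111111111
  ~a = 11111111111111110000000000000000
  (e & ~a) = 01010101010101010000000000000000
  ~d = 11001100110011001100110011001100
  ((e & ~a) | ~d) = 11011101110111011100110011001100
  ~e = 10101010101010101010101010101010
  (~e | b) = 10101010111111111010101011111111
  (~d | a) = 11001100110011001111111111111111
  ((~e | b) & (~d | a)) = 10001000110011001010101011111111
  (((e & ~a) | ~d) | ((~e | b) & (~d | a))) = 11011101110111011110111011111111
  ((~b | a) & (((e & ~a) | ~d) | ((~e | b) & (~d | a)))) = 11011101000000001110111011111111

((~b | a) & (((e & ~a) | ~d) | ((~e | b) & (~d | a))))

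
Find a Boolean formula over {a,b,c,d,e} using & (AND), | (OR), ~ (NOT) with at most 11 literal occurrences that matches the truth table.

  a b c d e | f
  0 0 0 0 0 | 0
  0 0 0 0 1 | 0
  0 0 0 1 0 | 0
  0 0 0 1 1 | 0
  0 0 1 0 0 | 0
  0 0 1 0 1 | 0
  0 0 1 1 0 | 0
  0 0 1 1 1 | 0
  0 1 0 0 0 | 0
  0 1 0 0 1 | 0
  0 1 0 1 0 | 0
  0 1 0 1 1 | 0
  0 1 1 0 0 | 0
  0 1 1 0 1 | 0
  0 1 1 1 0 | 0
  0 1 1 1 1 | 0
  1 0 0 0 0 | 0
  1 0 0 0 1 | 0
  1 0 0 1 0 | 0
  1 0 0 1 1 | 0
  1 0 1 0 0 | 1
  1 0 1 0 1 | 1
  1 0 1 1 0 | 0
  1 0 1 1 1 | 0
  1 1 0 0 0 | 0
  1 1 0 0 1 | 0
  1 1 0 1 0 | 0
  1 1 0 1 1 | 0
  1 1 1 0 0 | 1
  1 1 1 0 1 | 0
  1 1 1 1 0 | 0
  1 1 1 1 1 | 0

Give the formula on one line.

((((~d & (~c | a)) & a) & ((a & ~e) | ~b)) & c)

  ~d = 11001100110011001100110011001100
  ~c = 11110000111100001111000011110000
  (~c | a) = 11110000111100001111111111111111
  (~d & (~c | a)) = 11000000110000001100110011001100
  ((~d & (~c | a)) & a) = 00000000000000001100110011001100
  ~e = 10101010101010101010101010101010
  (a & ~e) = 00000000000000001010101010101010
  ~b = 11111111000000001111111100000000
  ((a & ~e) | ~b) = 11111111000000001111111110101010
  (((~d & (~c | a)) & a) & ((a & ~e) | ~b)) = 00000000000000001100110010001000
  ((((~d & (~c | a)) & a) & ((a & ~e) | ~b)) & c) = 00000000000000000000110000001000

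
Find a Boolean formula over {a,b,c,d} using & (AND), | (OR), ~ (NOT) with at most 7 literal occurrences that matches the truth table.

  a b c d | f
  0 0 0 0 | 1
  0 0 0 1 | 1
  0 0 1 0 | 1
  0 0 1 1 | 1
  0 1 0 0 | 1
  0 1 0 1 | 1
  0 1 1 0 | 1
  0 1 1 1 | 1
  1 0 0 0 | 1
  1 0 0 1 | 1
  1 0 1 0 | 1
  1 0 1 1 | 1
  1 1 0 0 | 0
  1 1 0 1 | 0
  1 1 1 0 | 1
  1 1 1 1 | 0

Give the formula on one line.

  ~a = 1111111100000000
  ~b = 1111000011110000
  (~a | ~b) = 1111111111110000
  ~d = 1010101010101010
  (~d & c) = 0010001000100010
  ((~a | ~b) | (~d & c)) = 1111111111110010

((~a | ~b) | (~d & c))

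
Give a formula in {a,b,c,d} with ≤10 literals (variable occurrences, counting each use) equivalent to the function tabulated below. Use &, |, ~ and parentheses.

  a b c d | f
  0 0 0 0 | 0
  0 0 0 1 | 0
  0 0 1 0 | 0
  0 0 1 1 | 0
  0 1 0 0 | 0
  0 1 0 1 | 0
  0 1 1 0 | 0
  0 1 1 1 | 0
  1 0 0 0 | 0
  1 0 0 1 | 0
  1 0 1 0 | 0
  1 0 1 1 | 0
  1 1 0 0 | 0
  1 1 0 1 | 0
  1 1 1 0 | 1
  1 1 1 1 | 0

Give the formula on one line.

  ~a = 1111111100000000
  (b & c) = 0000001100000011
  (~a | (b & c)) = 1111111100000011
  ~d = 1010101010101010
  ~c = 1100110011001100
  (~d | ~c) = 1110111011101110
  ((~d | ~c) & a) = 0000000011101110
  ((~a | (b & c)) & ((~d | ~c) & a)) = 0000000000000010
  (((~a | (b & c)) & ((~d | ~c) & a)) | d) = 0101010101010111
  ((((~a | (b & c)) & ((~d | ~c) & a)) | d) & ~d) = 0000000000000010

((((~a | (b & c)) & ((~d | ~c) & a)) | d) & ~d)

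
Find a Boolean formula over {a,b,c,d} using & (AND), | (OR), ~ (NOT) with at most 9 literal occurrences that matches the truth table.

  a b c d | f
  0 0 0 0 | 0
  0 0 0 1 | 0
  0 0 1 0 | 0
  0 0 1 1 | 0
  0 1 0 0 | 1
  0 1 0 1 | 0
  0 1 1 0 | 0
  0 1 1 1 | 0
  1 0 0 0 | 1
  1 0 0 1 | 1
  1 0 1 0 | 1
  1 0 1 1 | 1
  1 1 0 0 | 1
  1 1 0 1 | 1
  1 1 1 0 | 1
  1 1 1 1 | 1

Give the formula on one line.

(a | (((~c | a) | d) & (b & ((b | a) & ~d))))

  ~c = 1100110011001100
  (~c | a) = 1100110011111111
  ((~c | a) | d) = 1101110111111111
  (b | a) = 0000111111111111
  ~d = 1010101010101010
  ((b | a) & ~d) = 0000101010101010
  (b & ((b | a) & ~d)) = 0000101000001010
  (((~c | a) | d) & (b & ((b | a) & ~d))) = 0000100000001010
  (a | (((~c | a) | d) & (b & ((b | a) & ~d)))) = 0000100011111111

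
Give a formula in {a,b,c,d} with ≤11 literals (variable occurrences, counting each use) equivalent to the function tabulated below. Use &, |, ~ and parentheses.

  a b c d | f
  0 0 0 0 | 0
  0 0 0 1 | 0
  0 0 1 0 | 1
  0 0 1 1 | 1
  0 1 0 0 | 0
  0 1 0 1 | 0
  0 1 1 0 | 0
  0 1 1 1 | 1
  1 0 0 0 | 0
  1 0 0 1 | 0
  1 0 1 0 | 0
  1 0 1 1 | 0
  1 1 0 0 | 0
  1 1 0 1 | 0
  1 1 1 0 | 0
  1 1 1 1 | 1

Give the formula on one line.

  ~a = 1111111100000000
  (~a | b) = 1111111100001111
  (d & (~a | b)) = 0101010100000101
  ~b = 1111000011110000
  (a | c) = 0011001111111111
  (~b & (a | c)) = 0011000011110000
  (~a & (~b & (a | c))) = 0011000000000000
  ((d & (~a | b)) | (~a & (~b & (a | c)))) = 0111010100000101
  (c & ((d & (~a | b)) | (~a & (~b & (a | c))))) = 0011000100000001

(c & ((d & (~a | b)) | (~a & (~b & (a | c)))))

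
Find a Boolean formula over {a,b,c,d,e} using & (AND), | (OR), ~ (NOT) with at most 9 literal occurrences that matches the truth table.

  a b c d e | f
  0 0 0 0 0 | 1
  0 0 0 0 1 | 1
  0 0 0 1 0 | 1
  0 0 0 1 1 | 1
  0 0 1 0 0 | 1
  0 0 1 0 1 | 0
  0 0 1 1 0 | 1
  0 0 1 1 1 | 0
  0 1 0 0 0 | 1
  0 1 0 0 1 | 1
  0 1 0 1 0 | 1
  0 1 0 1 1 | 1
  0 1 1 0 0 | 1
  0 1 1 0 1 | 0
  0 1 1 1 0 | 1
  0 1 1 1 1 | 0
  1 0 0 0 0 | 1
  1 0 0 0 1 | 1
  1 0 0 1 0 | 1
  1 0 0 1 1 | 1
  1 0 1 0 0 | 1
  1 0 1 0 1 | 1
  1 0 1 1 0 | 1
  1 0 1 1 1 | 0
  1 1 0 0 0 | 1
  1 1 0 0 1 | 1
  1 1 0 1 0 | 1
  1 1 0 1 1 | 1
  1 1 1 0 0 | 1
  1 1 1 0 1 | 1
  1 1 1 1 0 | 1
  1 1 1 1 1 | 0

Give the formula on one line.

((~e | ~c) | ((c & ~e) | (~d & a)))

  ~e = 10101010101010101010101010101010
  ~c = 11110000111100001111000011110000
  (~e | ~c) = 11111010111110101111101011111010
  (c & ~e) = 00001010000010100000101000001010
  ~d = 11001100110011001100110011001100
  (~d & a) = 00000000000000001100110011001100
  ((c & ~e) | (~d & a)) = 00001010000010101100111011001110
  ((~e | ~c) | ((c & ~e) | (~d & a))) = 11111010111110101111111011111110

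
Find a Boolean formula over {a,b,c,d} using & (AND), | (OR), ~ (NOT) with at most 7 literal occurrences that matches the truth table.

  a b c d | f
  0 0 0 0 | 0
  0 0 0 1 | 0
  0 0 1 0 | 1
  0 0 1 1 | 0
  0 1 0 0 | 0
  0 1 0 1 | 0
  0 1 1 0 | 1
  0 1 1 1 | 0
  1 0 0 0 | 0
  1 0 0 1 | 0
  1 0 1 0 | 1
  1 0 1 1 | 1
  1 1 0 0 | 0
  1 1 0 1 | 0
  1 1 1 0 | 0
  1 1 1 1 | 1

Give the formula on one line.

((~d | a) & (((d | ~b) | ~a) & c))

  ~d = 1010101010101010
  (~d | a) = 1010101011111111
  ~b = 1111000011110000
  (d | ~b) = 1111010111110101
  ~a = 1111111100000000
  ((d | ~b) | ~a) = 1111111111110101
  (((d | ~b) | ~a) & c) = 0011001100110001
  ((~d | a) & (((d | ~b) | ~a) & c)) = 0010001000110001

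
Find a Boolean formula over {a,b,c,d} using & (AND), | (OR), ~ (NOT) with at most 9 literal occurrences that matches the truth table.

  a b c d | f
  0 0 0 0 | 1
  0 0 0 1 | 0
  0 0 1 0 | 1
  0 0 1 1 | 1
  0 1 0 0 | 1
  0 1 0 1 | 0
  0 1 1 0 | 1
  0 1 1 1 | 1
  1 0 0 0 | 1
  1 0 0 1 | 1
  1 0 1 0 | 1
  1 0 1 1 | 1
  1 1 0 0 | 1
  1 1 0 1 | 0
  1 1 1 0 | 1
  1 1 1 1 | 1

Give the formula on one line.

  ~b = 1111000011110000
  ~a = 1111111100000000
  (~a | d) = 1111111101010101
  (a & (~a | d)) = 0000000001010101
  (~b & (a & (~a | d))) = 0000000001010000
  ~d = 1010101010101010
  (~d | c) = 1011101110111011
  ((~b & (a & (~a | d))) | (~d | c)) = 1011101111111011

((~b & (a & (~a | d))) | (~d | c))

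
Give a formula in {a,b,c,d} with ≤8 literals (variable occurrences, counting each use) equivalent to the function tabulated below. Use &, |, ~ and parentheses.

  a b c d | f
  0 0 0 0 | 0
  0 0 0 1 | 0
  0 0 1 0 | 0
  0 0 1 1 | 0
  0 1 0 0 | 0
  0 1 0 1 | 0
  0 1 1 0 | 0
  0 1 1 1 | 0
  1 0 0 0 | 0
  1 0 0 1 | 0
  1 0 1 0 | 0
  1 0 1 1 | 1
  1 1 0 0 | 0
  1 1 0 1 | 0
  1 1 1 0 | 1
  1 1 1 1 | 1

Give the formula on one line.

  (c | a) = 0011001111111111
  ((c | a) & d) = 0001000101010101
  (b | ((c | a) & d)) = 0001111101011111
  ((b | ((c | a) & d)) & a) = 0000000001011111
  (c & ((b | ((c | a) & d)) & a)) = 0000000000010011

(c & ((b | ((c | a) & d)) & a))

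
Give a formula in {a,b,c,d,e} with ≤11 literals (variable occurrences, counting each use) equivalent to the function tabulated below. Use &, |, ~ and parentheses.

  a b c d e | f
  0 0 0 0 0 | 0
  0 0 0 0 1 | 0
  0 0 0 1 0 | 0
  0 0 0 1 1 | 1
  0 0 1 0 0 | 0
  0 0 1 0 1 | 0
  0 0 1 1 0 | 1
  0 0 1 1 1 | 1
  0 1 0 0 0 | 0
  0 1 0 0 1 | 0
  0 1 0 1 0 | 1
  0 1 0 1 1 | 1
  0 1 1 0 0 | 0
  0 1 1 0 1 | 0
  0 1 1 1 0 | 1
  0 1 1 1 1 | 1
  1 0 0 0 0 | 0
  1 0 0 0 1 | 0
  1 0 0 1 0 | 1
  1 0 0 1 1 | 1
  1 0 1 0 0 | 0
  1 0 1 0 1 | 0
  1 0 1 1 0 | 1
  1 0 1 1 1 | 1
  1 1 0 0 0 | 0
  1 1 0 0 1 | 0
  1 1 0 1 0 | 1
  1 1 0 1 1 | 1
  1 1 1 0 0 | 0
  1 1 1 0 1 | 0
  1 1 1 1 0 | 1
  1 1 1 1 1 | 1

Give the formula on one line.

((((e | (c & d)) | ((~c | ~b) & a)) | (d & b)) & d)

  (c & d) = 00000011000000110000001100000011
  (e | (c & d)) = 01010111010101110101011101010111
  ~c = 11110000111100001111000011110000
  ~b = 11111111000000001111111100000000
  (~c | ~b) = 11111111111100001111111111110000
  ((~c | ~b) & a) = 00000000000000001111111111110000
  ((e | (c & d)) | ((~c | ~b) & a)) = 01010111010101111111111111110111
  (d & b) = 00000000001100110000000000110011
  (((e | (c & d)) | ((~c | ~b) & a)) | (d & b)) = 01010111011101111111111111110111
  ((((e | (c & d)) | ((~c | ~b) & a)) | (d & b)) & d) = 00010011001100110011001100110011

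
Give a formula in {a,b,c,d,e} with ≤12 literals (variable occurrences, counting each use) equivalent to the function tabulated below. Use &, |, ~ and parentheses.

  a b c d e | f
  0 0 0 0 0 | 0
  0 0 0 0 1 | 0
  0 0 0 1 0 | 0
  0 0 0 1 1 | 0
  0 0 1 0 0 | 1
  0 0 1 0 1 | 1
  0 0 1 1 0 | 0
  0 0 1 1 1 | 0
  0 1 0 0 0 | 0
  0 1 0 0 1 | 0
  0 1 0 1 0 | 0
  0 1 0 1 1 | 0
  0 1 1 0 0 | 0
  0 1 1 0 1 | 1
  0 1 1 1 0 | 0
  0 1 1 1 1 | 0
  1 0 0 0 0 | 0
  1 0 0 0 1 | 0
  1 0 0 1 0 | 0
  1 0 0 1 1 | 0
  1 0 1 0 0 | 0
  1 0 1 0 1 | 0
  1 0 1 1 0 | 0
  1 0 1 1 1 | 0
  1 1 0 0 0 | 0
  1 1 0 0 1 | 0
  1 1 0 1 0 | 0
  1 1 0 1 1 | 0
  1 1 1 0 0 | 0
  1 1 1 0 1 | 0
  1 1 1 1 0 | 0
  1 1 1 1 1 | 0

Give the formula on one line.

(c & (((e | ~b) & (~d & ~a)) | (~c & (a | (~b & e)))))

  ~b = 11111111000000001111111100000000
  (e | ~b) = 11111111010101011111111101010101
  ~d = 11001100110011001100110011001100
  ~a = 11111111111111110000000000000000
  (~d & ~a) = 11001100110011000000000000000000
  ((e | ~b) & (~d & ~a)) = 11001100010001000000000000000000
  ~c = 11110000111100001111000011110000
  (~b & e) = 01010101000000000101010100000000
  (a | (~b & e)) = 01010101000000001111111111111111
  (~c & (a | (~b & e))) = 01010000000000001111000011110000
  (((e | ~b) & (~d & ~a)) | (~c & (a | (~b & e)))) = 11011100010001001111000011110000
  (c & (((e | ~b) & (~d & ~a)) | (~c & (a | (~b & e))))) = 00001100000001000000000000000000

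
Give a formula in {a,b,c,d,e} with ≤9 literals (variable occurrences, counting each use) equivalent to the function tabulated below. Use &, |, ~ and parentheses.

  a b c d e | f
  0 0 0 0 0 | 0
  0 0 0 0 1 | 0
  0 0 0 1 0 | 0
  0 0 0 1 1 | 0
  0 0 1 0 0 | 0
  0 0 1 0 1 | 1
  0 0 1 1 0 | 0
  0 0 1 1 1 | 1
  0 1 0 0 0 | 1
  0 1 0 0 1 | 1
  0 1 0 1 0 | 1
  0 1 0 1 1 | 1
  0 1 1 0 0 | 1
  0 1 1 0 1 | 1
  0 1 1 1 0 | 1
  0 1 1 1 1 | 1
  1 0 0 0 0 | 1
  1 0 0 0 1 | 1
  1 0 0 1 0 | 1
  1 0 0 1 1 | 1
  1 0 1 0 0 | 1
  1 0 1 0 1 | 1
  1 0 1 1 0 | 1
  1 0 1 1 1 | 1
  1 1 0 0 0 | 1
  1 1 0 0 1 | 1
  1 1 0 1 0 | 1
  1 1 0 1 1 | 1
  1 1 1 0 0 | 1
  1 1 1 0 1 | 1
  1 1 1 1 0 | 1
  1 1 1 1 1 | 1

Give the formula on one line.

  (b | a) = 00000000111111111111111111111111
  (e & c) = 00000101000001010000010100000101
  ~e = 10101010101010101010101010101010
  (~e & a) = 00000000000000001010101010101010
  ((~e & a) | b) = 00000000111111111010101011111111
  ((e & c) | ((~e & a) | b)) = 00000101111111111010111111111111
  ((b | a) | ((e & c) | ((~e & a) | b))) = 00000101111111111111111111111111

((b | a) | ((e & c) | ((~e & a) | b)))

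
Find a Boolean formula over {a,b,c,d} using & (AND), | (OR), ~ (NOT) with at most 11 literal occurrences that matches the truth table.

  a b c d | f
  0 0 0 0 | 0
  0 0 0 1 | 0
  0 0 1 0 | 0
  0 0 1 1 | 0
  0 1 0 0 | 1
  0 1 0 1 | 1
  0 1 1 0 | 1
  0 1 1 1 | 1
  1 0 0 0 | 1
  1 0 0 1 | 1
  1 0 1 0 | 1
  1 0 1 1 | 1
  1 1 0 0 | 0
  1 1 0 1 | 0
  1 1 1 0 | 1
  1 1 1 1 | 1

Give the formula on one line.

(((c & ((~d | a) & b)) | (b & ~a)) | (~b & (a | b)))

  ~d = 1010101010101010
  (~d | a) = 1010101011111111
  ((~d | a) & b) = 0000101000001111
  (c & ((~d | a) & b)) = 0000001000000011
  ~a = 1111111100000000
  (b & ~a) = 0000111100000000
  ((c & ((~d | a) & b)) | (b & ~a)) = 0000111100000011
  ~b = 1111000011110000
  (a | b) = 0000111111111111
  (~b & (a | b)) = 0000000011110000
  (((c & ((~d | a) & b)) | (b & ~a)) | (~b & (a | b))) = 0000111111110011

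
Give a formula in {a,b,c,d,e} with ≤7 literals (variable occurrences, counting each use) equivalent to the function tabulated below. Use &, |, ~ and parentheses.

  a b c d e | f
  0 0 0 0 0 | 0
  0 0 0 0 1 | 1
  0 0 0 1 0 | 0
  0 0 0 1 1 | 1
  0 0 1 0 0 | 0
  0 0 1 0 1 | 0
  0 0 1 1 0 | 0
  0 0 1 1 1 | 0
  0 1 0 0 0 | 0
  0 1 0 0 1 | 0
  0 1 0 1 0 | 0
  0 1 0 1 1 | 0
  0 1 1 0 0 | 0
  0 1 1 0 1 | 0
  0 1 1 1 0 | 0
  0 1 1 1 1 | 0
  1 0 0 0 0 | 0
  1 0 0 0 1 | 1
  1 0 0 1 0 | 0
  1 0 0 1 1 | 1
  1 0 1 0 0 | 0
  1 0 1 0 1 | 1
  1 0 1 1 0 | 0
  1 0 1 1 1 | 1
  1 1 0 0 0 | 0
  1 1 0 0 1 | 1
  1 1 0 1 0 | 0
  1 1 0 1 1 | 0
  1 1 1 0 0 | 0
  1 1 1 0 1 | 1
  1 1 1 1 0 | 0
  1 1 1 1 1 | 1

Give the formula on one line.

(((e & ~b) & ~c) | (a & ((c | ~d) & e)))

  ~b = 11111111000000001111111100000000
  (e & ~b) = 01010101000000000101010100000000
  ~c = 11110000111100001111000011110000
  ((e & ~b) & ~c) = 01010000000000000101000000000000
  ~d = 11001100110011001100110011001100
  (c | ~d) = 11001111110011111100111111001111
  ((c | ~d) & e) = 01000101010001010100010101000101
  (a & ((c | ~d) & e)) = 00000000000000000100010101000101
  (((e & ~b) & ~c) | (a & ((c | ~d) & e))) = 01010000000000000101010101000101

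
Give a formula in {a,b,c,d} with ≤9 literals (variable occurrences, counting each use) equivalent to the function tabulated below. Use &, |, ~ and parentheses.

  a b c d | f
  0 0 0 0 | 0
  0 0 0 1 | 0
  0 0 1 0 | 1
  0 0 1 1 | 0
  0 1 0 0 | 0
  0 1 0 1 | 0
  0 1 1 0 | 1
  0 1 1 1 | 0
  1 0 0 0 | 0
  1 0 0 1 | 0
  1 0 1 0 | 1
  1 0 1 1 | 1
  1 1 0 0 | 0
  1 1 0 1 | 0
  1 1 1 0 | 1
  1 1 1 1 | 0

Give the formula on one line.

  ~d = 1010101010101010
  ~b = 1111000011110000
  (c & d) = 0001000100010001
  ((c & d) & a) = 0000000000010001
  (b | ((c & d) & a)) = 0000111100011111
  (~b & (b | ((c & d) & a))) = 0000000000010000
  (~d | (~b & (b | ((c & d) & a)))) = 1010101010111010
  (c & (~d | (~b & (b | ((c & d) & a))))) = 0010001000110010

(c & (~d | (~b & (b | ((c & d) & a)))))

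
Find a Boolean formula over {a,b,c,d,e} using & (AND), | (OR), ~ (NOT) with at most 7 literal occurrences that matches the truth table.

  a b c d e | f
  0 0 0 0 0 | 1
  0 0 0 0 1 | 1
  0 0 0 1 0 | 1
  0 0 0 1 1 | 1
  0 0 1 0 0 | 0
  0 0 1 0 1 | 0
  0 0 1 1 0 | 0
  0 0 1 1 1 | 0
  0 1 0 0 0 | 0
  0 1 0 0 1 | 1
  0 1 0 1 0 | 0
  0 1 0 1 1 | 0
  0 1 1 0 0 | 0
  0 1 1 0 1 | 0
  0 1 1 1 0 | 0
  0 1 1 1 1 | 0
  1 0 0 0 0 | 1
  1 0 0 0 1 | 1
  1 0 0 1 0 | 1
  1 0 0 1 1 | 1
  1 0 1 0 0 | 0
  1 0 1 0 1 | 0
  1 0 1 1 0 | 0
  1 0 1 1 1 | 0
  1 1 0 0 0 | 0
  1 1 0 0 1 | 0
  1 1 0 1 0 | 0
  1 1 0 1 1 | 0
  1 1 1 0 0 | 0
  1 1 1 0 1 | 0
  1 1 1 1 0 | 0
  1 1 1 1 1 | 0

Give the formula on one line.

  ~c = 11110000111100001111000011110000
  ~d = 11001100110011001100110011001100
  ~a = 11111111111111110000000000000000
  (e & ~a) = 01010101010101010000000000000000
  (~d & (e & ~a)) = 01000100010001000000000000000000
  ~b = 11111111000000001111111100000000
  ((~d & (e & ~a)) | ~b) = 11111111010001001111111100000000
  (~c & ((~d & (e & ~a)) | ~b)) = 11110000010000001111000000000000

(~c & ((~d & (e & ~a)) | ~b))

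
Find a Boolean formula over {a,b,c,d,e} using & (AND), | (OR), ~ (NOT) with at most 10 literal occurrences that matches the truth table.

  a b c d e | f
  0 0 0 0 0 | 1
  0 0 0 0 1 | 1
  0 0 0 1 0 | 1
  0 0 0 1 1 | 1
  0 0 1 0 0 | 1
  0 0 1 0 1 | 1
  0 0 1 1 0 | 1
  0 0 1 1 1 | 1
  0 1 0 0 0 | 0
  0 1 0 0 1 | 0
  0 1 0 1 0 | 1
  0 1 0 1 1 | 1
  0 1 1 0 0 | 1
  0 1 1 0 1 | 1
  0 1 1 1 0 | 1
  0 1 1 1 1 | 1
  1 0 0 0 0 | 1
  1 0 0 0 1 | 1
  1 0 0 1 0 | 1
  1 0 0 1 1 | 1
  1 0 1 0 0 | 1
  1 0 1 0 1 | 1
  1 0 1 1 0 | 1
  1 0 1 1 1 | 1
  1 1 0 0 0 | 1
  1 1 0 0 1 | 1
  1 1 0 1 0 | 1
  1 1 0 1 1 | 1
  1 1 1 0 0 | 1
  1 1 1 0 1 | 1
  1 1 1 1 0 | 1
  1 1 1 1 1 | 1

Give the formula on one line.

  ~b = 11111111000000001111111100000000
  (~b | a) = 11111111000000001111111111111111
  ~c = 11110000111100001111000011110000
  (e | ~c) = 11110101111101011111010111110101
  ((e | ~c) & b) = 00000000111101010000000011110101
  (((e | ~c) & b) | c) = 00001111111111110000111111111111
  ~a = 11111111111111110000000000000000
  (d & ~a) = 00110011001100110000000000000000
  (c | (d & ~a)) = 00111111001111110000111100001111
  ((((e | ~c) & b) | c) & (c | (d & ~a))) = 00001111001111110000111100001111
  ((~b | a) | ((((e | ~c) & b) | c) & (c | (d & ~a)))) = 11111111001111111111111111111111

((~b | a) | ((((e | ~c) & b) | c) & (c | (d & ~a))))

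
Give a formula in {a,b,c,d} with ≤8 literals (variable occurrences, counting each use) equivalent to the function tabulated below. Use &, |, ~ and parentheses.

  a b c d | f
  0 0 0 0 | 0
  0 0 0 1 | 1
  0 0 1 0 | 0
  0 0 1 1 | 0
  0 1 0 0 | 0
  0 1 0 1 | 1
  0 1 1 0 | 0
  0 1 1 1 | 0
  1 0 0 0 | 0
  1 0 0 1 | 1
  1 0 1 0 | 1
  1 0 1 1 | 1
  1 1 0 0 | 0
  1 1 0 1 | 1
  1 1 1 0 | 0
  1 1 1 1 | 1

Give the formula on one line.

(((a & ~b) & c) | ((~c & (c | d)) | (a & d)))

  ~b = 1111000011110000
  (a & ~b) = 0000000011110000
  ((a & ~b) & c) = 0000000000110000
  ~c = 1100110011001100
  (c | d) = 0111011101110111
  (~c & (c | d)) = 0100010001000100
  (a & d) = 0000000001010101
  ((~c & (c | d)) | (a & d)) = 0100010001010101
  (((a & ~b) & c) | ((~c & (c | d)) | (a & d))) = 0100010001110101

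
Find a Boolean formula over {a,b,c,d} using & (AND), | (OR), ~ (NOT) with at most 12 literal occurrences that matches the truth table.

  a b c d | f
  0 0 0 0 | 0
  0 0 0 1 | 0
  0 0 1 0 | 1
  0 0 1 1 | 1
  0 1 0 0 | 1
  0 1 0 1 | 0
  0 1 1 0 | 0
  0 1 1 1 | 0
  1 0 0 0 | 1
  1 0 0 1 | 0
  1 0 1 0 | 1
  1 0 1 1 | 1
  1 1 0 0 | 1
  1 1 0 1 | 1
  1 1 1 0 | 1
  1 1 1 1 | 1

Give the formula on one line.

((b & ((~c & ~d) | a)) | (((~c & ~d) & a) | (~b & c)))

  ~c = 1100110011001100
  ~d = 1010101010101010
  (~c & ~d) = 1000100010001000
  ((~c & ~d) | a) = 1000100011111111
  (b & ((~c & ~d) | a)) = 0000100000001111
  ((~c & ~d) & a) = 0000000010001000
  ~b = 1111000011110000
  (~b & c) = 0011000000110000
  (((~c & ~d) & a) | (~b & c)) = 0011000010111000
  ((b & ((~c & ~d) | a)) | (((~c & ~d) & a) | (~b & c))) = 0011100010111111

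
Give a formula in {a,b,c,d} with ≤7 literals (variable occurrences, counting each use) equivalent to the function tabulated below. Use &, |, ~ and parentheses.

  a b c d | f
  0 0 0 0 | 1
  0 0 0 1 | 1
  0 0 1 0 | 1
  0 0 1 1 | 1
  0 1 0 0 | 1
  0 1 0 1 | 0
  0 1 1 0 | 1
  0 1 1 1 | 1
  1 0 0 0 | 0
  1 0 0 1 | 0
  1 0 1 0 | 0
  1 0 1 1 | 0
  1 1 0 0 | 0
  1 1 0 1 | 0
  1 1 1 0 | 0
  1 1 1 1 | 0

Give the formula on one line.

  (b & c) = 0000001100000011
  ~b = 1111000011110000
  ~d = 1010101010101010
  (~b | ~d) = 1111101011111010
  ((b & c) | (~b | ~d)) = 1111101111111011
  ~a = 1111111100000000
  (((b & c) | (~b | ~d)) & ~a) = 1111101100000000

(((b & c) | (~b | ~d)) & ~a)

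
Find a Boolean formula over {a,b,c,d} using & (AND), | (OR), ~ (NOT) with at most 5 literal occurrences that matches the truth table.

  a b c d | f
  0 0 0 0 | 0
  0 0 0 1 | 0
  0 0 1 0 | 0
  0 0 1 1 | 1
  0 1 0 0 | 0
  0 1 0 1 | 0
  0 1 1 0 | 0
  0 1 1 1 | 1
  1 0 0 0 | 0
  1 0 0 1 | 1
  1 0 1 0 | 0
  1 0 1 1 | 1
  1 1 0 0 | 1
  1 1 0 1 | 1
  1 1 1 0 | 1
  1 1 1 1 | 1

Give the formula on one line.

(((c & d) | a) & (b | d))

  (c & d) = 0001000100010001
  ((c & d) | a) = 0001000111111111
  (b | d) = 0101111101011111
  (((c & d) | a) & (b | d)) = 0001000101011111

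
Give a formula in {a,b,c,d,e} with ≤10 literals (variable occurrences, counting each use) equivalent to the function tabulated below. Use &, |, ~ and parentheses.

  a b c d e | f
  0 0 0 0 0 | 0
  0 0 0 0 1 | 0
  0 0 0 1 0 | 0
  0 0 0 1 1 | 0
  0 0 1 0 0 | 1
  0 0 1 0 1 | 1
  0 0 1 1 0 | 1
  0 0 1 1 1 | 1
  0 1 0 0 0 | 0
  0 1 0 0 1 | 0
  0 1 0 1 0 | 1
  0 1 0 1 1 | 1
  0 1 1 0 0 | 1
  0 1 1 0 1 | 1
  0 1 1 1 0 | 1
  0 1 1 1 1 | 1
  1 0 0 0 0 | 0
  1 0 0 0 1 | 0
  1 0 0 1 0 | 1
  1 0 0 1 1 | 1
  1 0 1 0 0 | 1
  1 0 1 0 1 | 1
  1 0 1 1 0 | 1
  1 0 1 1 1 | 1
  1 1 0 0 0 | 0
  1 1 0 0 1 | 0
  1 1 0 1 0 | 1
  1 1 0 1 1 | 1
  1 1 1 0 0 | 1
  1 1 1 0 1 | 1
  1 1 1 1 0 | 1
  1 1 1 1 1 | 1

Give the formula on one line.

((((b | a) & (d | c)) & (b | ~c)) | c)

  (b | a) = 00000000111111111111111111111111
  (d | c) = 00111111001111110011111100111111
  ((b | a) & (d | c)) = 00000000001111110011111100111111
  ~c = 11110000111100001111000011110000
  (b | ~c) = 11110000111111111111000011111111
  (((b | a) & (d | c)) & (b | ~c)) = 00000000001111110011000000111111
  ((((b | a) & (d | c)) & (b | ~c)) | c) = 00001111001111110011111100111111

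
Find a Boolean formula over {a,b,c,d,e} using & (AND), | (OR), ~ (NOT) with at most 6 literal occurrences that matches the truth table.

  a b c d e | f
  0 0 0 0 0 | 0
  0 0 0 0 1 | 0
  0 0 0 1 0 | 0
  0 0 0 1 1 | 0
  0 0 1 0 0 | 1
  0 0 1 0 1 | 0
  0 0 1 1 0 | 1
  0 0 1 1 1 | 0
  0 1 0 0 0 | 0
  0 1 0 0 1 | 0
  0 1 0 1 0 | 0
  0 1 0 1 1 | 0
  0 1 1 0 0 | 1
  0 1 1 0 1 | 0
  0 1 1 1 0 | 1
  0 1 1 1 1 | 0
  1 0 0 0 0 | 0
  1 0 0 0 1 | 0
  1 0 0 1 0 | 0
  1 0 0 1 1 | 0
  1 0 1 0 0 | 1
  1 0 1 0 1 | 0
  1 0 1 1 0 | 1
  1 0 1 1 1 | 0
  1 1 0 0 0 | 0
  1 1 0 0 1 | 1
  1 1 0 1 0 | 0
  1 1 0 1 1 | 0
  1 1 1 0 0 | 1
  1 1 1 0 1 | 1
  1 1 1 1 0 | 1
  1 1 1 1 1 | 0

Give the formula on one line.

((c & ~e) | ((~d & a) & (e & b)))

  ~e = 10101010101010101010101010101010
  (c & ~e) = 00001010000010100000101000001010
  ~d = 11001100110011001100110011001100
  (~d & a) = 00000000000000001100110011001100
  (e & b) = 00000000010101010000000001010101
  ((~d & a) & (e & b)) = 00000000000000000000000001000100
  ((c & ~e) | ((~d & a) & (e & b))) = 00001010000010100000101001001110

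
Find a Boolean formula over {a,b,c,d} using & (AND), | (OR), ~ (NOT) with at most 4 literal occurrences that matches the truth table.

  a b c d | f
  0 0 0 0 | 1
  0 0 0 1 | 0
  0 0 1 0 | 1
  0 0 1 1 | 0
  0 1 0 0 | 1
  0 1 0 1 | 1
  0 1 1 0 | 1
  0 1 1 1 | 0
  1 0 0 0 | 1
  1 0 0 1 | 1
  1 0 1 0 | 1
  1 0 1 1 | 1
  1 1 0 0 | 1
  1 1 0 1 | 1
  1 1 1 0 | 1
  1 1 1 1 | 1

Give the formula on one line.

((~d | a) | (b & ~c))

  ~d = 1010101010101010
  (~d | a) = 1010101011111111
  ~c = 1100110011001100
  (b & ~c) = 0000110000001100
  ((~d | a) | (b & ~c)) = 1010111011111111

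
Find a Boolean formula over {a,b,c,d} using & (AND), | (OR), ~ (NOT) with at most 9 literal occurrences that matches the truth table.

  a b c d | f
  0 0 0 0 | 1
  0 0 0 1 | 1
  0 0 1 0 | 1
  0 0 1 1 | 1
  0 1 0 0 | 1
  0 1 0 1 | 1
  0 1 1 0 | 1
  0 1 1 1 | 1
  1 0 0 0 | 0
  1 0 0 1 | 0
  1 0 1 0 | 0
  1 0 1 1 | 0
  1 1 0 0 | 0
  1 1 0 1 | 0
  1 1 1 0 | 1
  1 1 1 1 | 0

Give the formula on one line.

  ~d = 1010101010101010
  (c & b) = 0000001100000011
  ((c & b) & ~d) = 0000001000000010
  (d | ((c & b) & ~d)) = 0101011101010111
  (~d & (d | ((c & b) & ~d))) = 0000001000000010
  ~a = 1111111100000000
  ((~d & (d | ((c & b) & ~d))) | ~a) = 1111111100000010

((~d & (d | ((c & b) & ~d))) | ~a)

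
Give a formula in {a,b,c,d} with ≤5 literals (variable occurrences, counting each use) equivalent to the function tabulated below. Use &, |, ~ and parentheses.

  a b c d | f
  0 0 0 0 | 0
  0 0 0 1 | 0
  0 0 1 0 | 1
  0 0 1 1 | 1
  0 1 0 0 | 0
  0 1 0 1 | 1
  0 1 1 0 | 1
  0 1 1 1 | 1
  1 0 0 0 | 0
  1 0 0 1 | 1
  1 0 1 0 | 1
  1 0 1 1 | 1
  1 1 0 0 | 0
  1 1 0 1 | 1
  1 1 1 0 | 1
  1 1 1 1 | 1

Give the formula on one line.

((d & (b | a)) | c)

  (b | a) = 0000111111111111
  (d & (b | a)) = 0000010101010101
  ((d & (b | a)) | c) = 0011011101110111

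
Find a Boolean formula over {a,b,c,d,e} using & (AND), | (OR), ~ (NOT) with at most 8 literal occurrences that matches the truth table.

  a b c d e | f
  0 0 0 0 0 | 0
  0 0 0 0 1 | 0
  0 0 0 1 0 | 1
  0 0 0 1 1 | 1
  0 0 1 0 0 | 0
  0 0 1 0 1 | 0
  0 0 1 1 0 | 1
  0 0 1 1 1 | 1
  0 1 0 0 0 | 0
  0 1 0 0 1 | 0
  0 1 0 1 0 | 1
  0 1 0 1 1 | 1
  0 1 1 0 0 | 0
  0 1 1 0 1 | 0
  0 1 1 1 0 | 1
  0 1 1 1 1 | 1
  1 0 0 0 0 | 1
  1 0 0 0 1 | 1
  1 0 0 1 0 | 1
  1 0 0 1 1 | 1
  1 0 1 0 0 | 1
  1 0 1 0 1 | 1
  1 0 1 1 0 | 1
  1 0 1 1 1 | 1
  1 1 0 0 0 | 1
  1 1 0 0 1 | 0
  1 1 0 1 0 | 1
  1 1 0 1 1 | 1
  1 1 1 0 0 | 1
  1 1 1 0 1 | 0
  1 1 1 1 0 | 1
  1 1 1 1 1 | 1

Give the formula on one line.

  (d | a) = 00110011001100111111111111111111
  ~b = 11111111000000001111111100000000
  (~b | e) = 11111111010101011111111101010101
  (~b | d) = 11111111001100111111111100110011
  ((~b | e) & (~b | d)) = 11111111000100011111111100010001
  (d | ((~b | e) & (~b | d))) = 11111111001100111111111100110011
  ~e = 10101010101010101010101010101010
  ((d | ((~b | e) & (~b | d))) | ~e) = 11111111101110111111111110111011
  ((d | a) & ((d | ((~b | e) & (~b | d))) | ~e)) = 00110011001100111111111110111011

((d | a) & ((d | ((~b | e) & (~b | d))) | ~e))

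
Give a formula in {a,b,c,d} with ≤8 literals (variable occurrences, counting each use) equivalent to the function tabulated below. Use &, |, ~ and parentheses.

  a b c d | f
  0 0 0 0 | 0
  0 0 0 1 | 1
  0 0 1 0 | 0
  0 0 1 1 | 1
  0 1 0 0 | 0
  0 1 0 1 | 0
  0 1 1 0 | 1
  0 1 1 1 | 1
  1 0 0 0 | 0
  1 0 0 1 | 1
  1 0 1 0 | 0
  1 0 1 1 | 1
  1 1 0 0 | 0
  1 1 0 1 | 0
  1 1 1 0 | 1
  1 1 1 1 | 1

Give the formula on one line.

((b & c) | (d & (c | ~b)))

  (b & c) = 0000001100000011
  ~b = 1111000011110000
  (c | ~b) = 1111001111110011
  (d & (c | ~b)) = 0101000101010001
  ((b & c) | (d & (c | ~b))) = 0101001101010011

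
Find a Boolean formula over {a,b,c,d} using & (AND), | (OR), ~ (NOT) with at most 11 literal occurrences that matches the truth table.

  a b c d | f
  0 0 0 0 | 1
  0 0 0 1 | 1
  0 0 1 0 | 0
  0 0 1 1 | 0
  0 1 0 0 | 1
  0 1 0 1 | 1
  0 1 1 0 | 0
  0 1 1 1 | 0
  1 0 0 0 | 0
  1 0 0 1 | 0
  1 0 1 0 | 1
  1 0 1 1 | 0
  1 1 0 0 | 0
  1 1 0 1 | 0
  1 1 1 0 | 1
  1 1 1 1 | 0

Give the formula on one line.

  ~c = 1100110011001100
  ~a = 1111111100000000
  (~c & ~a) = 1100110000000000
  (d & b) = 0000010100000101
  (d & ~c) = 0100010001000100
  ((d & b) & (d & ~c)) = 0000010000000100
  (((d & b) & (d & ~c)) | a) = 0000010011111111
  ((((d & b) & (d & ~c)) | a) & c) = 0000000000110011
  ~d = 1010101010101010
  (((((d & b) & (d & ~c)) | a) & c) & ~d) = 0000000000100010
  ((~c & ~a) | (((((d & b) & (d & ~c)) | a) & c) & ~d)) = 1100110000100010

((~c & ~a) | (((((d & b) & (d & ~c)) | a) & c) & ~d))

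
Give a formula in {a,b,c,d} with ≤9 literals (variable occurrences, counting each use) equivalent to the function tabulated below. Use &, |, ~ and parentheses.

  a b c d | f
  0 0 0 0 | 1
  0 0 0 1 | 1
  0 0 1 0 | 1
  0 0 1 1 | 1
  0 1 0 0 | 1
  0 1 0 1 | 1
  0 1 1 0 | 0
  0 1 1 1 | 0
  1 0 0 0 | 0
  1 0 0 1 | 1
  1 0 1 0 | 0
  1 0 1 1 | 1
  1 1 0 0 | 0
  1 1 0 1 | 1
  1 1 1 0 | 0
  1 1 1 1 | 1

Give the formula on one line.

  ~a = 1111111100000000
  (d | ~a) = 1111111101010101
  ~c = 1100110011001100
  ~b = 1111000011110000
  (~a & ~b) = 1111000000000000
  (d & a) = 0000000001010101
  ((~a & ~b) | (d & a)) = 1111000001010101
  (~c | ((~a & ~b) | (d & a))) = 1111110011011101
  ((d | ~a) & (~c | ((~a & ~b) | (d & a)))) = 1111110001010101

((d | ~a) & (~c | ((~a & ~b) | (d & a))))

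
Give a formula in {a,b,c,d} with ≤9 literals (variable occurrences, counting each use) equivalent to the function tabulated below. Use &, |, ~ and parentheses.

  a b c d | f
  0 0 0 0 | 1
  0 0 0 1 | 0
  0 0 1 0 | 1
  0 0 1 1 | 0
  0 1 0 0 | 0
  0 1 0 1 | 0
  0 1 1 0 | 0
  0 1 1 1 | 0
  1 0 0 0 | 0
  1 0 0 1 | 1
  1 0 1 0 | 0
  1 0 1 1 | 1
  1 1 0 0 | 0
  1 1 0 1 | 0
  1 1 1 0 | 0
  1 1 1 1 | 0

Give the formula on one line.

  (b | d) = 0101111101011111
  ~b = 1111000011110000
  ~c = 1100110011001100
  ~a = 1111111100000000
  (~c & ~a) = 1100110000000000
  (~b | (~c & ~a)) = 1111110011110000
  ((b | d) & (~b | (~c & ~a))) = 0101110001010000
  (a & ((b | d) & (~b | (~c & ~a)))) = 0000000001010000
  ~d = 1010101010101010
  (~a & ~b) = 1111000000000000
  (~d & (~a & ~b)) = 1010000000000000
  ((a & ((b | d) & (~b | (~c & ~a)))) | (~d & (~a & ~b))) = 1010000001010000

((a & ((b | d) & (~b | (~c & ~a)))) | (~d & (~a & ~b)))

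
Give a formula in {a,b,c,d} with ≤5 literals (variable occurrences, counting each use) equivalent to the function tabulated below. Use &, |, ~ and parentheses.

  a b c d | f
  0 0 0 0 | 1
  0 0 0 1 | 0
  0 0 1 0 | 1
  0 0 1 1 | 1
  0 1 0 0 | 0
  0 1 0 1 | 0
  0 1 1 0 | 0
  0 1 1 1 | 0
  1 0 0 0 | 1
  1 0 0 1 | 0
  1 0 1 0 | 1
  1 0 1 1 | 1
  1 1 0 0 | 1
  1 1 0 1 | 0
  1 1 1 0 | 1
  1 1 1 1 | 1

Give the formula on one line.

  ~d = 1010101010101010
  (c | ~d) = 1011101110111011
  (b & a) = 0000000000001111
  ~b = 1111000011110000
  ((b & a) | ~b) = 1111000011111111
  ((c | ~d) & ((b & a) | ~b)) = 1011000010111011

((c | ~d) & ((b & a) | ~b))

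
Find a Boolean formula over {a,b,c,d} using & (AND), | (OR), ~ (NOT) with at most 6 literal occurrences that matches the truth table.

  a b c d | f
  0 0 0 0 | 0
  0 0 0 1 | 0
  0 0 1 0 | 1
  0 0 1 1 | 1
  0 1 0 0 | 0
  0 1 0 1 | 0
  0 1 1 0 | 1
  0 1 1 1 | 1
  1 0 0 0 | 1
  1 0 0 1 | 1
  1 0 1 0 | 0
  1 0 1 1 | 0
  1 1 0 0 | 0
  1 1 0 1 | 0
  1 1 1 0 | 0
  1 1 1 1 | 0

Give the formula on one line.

((c | (a & ~b)) & (~c | ~a))

  ~b = 1111000011110000
  (a & ~b) = 0000000011110000
  (c | (a & ~b)) = 0011001111110011
  ~c = 1100110011001100
  ~a = 1111111100000000
  (~c | ~a) = 1111111111001100
  ((c | (a & ~b)) & (~c | ~a)) = 0011001111000000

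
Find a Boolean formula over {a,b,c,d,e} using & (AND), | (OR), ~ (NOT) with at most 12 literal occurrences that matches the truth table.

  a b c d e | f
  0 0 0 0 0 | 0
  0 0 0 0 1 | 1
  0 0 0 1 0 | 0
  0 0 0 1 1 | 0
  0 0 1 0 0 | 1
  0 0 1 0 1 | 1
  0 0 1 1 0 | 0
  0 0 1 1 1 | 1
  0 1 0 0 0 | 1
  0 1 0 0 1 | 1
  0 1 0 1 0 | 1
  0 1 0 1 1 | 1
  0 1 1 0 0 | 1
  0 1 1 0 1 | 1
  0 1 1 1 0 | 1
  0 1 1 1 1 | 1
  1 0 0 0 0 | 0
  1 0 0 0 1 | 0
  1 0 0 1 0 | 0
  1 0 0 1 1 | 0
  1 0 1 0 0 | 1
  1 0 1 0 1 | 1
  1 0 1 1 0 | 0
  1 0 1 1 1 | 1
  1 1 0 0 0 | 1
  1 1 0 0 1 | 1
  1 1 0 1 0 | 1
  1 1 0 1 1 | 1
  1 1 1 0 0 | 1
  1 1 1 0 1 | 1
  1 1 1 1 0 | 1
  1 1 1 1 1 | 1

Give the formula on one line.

((((b | c) | (~a & ~d)) & e) | (b | ((b | ~d) & c)))

  (b | c) = 00001111111111110000111111111111
  ~a = 11111111111111110000000000000000
  ~d = 11001100110011001100110011001100
  (~a & ~d) = 11001100110011000000000000000000
  ((b | c) | (~a & ~d)) = 11001111111111110000111111111111
  (((b | c) | (~a & ~d)) & e) = 01000101010101010000010101010101
  (b | ~d) = 11001100111111111100110011111111
  ((b | ~d) & c) = 00001100000011110000110000001111
  (b | ((b | ~d) & c)) = 00001100111111110000110011111111
  ((((b | c) | (~a & ~d)) & e) | (b | ((b | ~d) & c))) = 01001101111111110000110111111111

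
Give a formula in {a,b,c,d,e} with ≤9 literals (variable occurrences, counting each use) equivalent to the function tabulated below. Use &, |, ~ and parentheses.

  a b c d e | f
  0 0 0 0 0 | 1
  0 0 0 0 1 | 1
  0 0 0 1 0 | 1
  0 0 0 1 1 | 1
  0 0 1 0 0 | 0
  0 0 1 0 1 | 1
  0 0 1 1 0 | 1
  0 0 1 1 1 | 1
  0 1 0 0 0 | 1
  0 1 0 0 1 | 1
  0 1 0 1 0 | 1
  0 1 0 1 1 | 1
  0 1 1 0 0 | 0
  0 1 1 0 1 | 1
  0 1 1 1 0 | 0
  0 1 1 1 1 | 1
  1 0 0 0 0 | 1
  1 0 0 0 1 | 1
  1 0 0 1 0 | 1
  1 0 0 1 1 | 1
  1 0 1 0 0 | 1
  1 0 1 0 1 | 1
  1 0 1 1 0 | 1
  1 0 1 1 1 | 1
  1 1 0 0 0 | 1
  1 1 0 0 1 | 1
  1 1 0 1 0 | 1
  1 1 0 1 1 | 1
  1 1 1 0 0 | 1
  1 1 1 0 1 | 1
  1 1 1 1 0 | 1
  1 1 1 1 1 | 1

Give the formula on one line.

((~a & ~c) | ((e | (~b & d)) | a))

  ~a = 11111111111111110000000000000000
  ~c = 11110000111100001111000011110000
  (~a & ~c) = 11110000111100000000000000000000
  ~b = 11111111000000001111111100000000
  (~b & d) = 00110011000000000011001100000000
  (e | (~b & d)) = 01110111010101010111011101010101
  ((e | (~b & d)) | a) = 01110111010101011111111111111111
  ((~a & ~c) | ((e | (~b & d)) | a)) = 11110111111101011111111111111111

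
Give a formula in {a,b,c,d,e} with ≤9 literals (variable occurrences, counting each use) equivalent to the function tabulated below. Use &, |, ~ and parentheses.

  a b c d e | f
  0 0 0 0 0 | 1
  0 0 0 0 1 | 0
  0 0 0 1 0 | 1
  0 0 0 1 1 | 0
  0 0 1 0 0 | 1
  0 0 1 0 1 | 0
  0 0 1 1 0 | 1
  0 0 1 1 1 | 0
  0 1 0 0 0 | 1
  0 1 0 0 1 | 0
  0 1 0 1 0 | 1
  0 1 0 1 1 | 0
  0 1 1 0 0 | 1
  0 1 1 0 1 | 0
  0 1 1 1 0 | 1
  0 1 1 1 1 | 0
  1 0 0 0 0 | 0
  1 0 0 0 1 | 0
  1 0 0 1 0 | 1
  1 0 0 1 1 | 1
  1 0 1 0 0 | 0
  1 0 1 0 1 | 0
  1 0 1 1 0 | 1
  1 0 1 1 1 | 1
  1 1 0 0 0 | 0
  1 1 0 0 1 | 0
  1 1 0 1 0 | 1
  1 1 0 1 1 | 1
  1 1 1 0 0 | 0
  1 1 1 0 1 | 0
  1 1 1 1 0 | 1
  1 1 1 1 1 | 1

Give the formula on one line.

  ~e = 10101010101010101010101010101010
  (~e | a) = 10101010101010101111111111111111
  ~a = 11111111111111110000000000000000
  (d | ~a) = 11111111111111110011001100110011
  (d | a) = 00110011001100111111111111111111
  (~e | (d | a)) = 10111011101110111111111111111111
  ((d | ~a) & (~e | (d | a))) = 10111011101110110011001100110011
  ((~e | a) & ((d | ~a) & (~e | (d | a)))) = 10101010101010100011001100110011

((~e | a) & ((d | ~a) & (~e | (d | a))))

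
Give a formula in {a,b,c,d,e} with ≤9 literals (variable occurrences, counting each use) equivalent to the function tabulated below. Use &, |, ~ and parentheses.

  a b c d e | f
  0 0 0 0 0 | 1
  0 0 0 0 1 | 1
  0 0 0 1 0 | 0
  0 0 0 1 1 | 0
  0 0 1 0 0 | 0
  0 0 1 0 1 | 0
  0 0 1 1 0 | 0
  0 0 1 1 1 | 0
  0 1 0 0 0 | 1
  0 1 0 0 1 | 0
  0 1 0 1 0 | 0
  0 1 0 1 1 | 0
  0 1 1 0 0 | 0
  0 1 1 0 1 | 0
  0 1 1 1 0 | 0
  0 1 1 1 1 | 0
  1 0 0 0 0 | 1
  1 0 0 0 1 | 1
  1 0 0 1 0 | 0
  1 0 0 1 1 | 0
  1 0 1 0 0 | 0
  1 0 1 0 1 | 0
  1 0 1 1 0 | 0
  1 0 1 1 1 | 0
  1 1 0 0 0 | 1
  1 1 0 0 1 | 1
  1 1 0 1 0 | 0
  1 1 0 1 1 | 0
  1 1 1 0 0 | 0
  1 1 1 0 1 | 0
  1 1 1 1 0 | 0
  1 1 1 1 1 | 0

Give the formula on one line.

  ~b = 11111111000000001111111100000000
  (a | ~b) = 11111111000000001111111111111111
  (c | (a | ~b)) = 11111111000011111111111111111111
  ~c = 11110000111100001111000011110000
  (d | ~c) = 11110011111100111111001111110011
  ~e = 10101010101010101010101010101010
  (d | ~e) = 10111011101110111011101110111011
  ((d | ~c) & (d | ~e)) = 10110011101100111011001110110011
  ((c | (a | ~b)) | ((d | ~c) & (d | ~e))) = 11111111101111111111111111111111
  ~d = 11001100110011001100110011001100
  (~c & ~d) = 11000000110000001100000011000000
  (((c | (a | ~b)) | ((d | ~c) & (d | ~e))) & (~c & ~d)) = 11000000100000001100000011000000

(((c | (a | ~b)) | ((d | ~c) & (d | ~e))) & (~c & ~d))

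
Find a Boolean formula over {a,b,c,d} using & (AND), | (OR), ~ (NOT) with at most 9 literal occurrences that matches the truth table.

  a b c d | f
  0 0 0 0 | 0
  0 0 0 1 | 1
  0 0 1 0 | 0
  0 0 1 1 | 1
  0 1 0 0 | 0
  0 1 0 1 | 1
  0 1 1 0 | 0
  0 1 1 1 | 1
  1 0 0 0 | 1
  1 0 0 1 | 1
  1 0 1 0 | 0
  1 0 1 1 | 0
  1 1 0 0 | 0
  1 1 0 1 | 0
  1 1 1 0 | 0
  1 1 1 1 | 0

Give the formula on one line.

((((b | ~c) & a) | (~a & d)) & (~b | ~a))

  ~c = 1100110011001100
  (b | ~c) = 1100111111001111
  ((b | ~c) & a) = 0000000011001111
  ~a = 1111111100000000
  (~a & d) = 0101010100000000
  (((b | ~c) & a) | (~a & d)) = 0101010111001111
  ~b = 1111000011110000
  (~b | ~a) = 1111111111110000
  ((((b | ~c) & a) | (~a & d)) & (~b | ~a)) = 0101010111000000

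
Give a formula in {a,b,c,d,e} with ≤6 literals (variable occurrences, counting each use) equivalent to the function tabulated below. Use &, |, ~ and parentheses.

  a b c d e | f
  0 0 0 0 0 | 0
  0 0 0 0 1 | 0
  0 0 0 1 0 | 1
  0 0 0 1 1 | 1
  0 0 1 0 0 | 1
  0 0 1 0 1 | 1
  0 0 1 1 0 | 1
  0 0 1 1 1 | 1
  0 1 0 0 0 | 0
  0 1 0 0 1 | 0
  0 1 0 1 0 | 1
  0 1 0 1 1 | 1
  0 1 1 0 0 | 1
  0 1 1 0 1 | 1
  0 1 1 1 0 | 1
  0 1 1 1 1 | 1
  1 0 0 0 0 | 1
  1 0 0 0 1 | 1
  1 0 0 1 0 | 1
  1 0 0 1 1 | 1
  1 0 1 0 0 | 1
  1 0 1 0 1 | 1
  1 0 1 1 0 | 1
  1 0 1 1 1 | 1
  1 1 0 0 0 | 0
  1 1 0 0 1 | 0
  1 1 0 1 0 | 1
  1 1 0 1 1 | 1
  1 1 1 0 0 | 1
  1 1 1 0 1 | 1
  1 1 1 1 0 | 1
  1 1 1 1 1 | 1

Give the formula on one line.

  ~b = 11111111000000001111111100000000
  (~b & a) = 00000000000000001111111100000000
  (c | (~b & a)) = 00001111000011111111111100001111
  ((c | (~b & a)) | d) = 00111111001111111111111100111111

((c | (~b & a)) | d)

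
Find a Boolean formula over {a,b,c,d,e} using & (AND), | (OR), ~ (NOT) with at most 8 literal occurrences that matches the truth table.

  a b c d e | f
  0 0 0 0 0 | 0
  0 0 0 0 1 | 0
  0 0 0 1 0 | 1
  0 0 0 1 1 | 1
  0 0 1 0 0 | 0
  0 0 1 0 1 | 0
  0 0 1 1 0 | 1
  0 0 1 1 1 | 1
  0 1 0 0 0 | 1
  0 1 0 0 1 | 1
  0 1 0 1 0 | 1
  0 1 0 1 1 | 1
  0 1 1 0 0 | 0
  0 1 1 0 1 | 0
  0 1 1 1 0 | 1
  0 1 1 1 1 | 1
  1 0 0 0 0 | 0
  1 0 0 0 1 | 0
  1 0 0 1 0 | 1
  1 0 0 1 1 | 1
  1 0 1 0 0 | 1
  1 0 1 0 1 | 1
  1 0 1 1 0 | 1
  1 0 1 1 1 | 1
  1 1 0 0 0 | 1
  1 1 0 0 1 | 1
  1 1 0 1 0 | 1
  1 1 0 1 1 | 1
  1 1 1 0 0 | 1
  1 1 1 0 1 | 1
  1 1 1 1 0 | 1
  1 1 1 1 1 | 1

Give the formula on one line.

(((a & c) | (~c & b)) | (d | (b & a)))

  (a & c) = 00000000000000000000111100001111
  ~c = 11110000111100001111000011110000
  (~c & b) = 00000000111100000000000011110000
  ((a & c) | (~c & b)) = 00000000111100000000111111111111
  (b & a) = 00000000000000000000000011111111
  (d | (b & a)) = 00110011001100110011001111111111
  (((a & c) | (~c & b)) | (d | (b & a))) = 00110011111100110011111111111111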